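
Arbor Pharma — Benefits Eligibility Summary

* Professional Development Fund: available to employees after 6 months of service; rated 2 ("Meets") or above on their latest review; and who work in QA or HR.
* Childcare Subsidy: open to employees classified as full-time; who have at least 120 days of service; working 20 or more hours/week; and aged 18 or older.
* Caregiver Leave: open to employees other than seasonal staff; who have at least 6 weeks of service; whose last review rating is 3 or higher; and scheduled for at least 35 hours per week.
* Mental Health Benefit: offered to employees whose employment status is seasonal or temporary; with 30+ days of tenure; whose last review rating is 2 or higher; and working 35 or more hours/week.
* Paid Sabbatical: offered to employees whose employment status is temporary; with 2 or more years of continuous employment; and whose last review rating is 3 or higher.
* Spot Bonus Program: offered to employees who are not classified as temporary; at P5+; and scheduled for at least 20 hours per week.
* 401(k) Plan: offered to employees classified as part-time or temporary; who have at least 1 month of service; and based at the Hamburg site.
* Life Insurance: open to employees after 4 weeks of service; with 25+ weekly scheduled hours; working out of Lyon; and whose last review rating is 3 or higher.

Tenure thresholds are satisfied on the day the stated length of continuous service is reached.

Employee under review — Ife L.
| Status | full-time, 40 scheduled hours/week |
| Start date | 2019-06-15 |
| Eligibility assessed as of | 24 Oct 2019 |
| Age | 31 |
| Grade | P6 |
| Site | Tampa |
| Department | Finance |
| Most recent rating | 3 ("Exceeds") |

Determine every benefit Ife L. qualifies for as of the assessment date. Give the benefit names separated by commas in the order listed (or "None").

Service from 2019-06-15 to 24 Oct 2019: 131 days.
Professional Development Fund — service 131 days < 6 months (≈180 days) ✗ → not eligible.
Childcare Subsidy — status full-time ✓; service 131 days ≥ 120 days ✓; 40 hrs/wk ≥ 20 ✓; age 31 ≥ 18 ✓ → eligible.
Caregiver Leave — status full-time ✓ (not excluded); service 131 days ≥ 6 weeks (≈42 days) ✓; rating 3 ≥ 3 ✓; 40 hrs/wk ≥ 35 ✓ → eligible.
Mental Health Benefit — status full-time ✗ (requires seasonal or temporary) → not eligible.
Paid Sabbatical — status full-time ✗ (requires temporary) → not eligible.
Spot Bonus Program — status full-time ✓ (not excluded); grade P6 ≥ P5 ✓; 40 hrs/wk ≥ 20 ✓ → eligible.
401(k) Plan — status full-time ✗ (requires part-time or temporary) → not eligible.
Life Insurance — service 131 days ≥ 4 weeks (≈28 days) ✓; 40 hrs/wk ≥ 25 ✓; site Tampa ✗ (not Lyon) → not eligible.

Childcare Subsidy, Caregiver Leave, Spot Bonus Program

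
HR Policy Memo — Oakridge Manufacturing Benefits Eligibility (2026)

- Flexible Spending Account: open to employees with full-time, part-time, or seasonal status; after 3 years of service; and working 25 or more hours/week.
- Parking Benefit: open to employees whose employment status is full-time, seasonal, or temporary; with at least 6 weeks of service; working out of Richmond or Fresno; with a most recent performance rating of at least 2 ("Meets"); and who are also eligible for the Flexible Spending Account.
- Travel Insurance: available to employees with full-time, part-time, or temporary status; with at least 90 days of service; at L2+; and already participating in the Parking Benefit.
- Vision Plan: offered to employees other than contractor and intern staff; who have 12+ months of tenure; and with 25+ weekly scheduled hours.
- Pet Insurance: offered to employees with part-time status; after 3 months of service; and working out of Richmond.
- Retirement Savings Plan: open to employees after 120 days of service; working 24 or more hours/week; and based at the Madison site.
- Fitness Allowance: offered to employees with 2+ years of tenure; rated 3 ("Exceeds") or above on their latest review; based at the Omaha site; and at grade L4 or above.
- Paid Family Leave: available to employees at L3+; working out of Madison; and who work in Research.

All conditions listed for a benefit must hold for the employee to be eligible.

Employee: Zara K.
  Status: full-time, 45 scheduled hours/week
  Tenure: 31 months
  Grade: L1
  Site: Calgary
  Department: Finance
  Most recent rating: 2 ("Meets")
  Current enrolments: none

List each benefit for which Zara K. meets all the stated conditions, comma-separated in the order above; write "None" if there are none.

Flexible Spending Account — status full-time ✓; service 31 months < 3 years (≈1095 days) ✗ → not eligible.
Parking Benefit — status full-time ✓; service 31 months ≥ 6 weeks (≈42 days) ✓; site Calgary ✗ (not Richmond or Fresno) → not eligible.
Travel Insurance — status full-time ✓; service 31 months ≥ 90 days ✓; grade L1 < L2 ✗ → not eligible.
Vision Plan — status full-time ✓ (not excluded); service 31 months ≥ 12 months ✓; 45 hrs/wk ≥ 25 ✓ → eligible.
Pet Insurance — status full-time ✗ (requires part-time) → not eligible.
Retirement Savings Plan — service 31 months ≥ 120 days ✓; 45 hrs/wk ≥ 24 ✓; site Calgary ✗ (not Madison) → not eligible.
Fitness Allowance — service 31 months ≥ 2 years (≈730 days) ✓; rating 2 < 3 ✗ → not eligible.
Paid Family Leave — grade L1 < L3 ✗ → not eligible.

Vision Plan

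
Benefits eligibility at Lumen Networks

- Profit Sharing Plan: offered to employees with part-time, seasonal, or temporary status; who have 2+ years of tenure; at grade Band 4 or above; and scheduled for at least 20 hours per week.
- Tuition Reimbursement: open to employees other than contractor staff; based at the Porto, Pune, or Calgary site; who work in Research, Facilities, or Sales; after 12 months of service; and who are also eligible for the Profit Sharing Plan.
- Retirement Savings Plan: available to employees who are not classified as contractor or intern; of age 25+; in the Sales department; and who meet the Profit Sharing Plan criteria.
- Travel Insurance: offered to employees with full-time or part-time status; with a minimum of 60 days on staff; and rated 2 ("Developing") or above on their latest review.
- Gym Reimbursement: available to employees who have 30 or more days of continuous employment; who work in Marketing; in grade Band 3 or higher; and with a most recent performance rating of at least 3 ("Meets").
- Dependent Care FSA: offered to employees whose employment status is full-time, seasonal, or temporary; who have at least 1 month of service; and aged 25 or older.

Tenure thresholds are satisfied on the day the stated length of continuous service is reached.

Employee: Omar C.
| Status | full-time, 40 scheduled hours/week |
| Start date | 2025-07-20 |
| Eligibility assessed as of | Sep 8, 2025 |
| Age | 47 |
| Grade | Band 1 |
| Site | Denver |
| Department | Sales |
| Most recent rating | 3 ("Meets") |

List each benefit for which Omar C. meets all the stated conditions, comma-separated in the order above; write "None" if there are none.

Service from 2025-07-20 to Sep 8, 2025: 50 days.
Profit Sharing Plan — status full-time ✗ (requires part-time, seasonal, or temporary) → not eligible.
Tuition Reimbursement — status full-time ✓ (not excluded); site Denver ✗ (not Porto, Pune, or Calgary) → not eligible.
Retirement Savings Plan — status full-time ✓ (not excluded); age 47 ≥ 25 ✓; dept Sales ✓; not eligible for Profit Sharing Plan ✗ → not eligible.
Travel Insurance — status full-time ✓; service 50 days < 60 days ✗ → not eligible.
Gym Reimbursement — service 50 days ≥ 30 days ✓; dept Sales ✗ → not eligible.
Dependent Care FSA — status full-time ✓; service 50 days ≥ 1 month (≈30 days) ✓; age 47 ≥ 25 ✓ → eligible.

Dependent Care FSA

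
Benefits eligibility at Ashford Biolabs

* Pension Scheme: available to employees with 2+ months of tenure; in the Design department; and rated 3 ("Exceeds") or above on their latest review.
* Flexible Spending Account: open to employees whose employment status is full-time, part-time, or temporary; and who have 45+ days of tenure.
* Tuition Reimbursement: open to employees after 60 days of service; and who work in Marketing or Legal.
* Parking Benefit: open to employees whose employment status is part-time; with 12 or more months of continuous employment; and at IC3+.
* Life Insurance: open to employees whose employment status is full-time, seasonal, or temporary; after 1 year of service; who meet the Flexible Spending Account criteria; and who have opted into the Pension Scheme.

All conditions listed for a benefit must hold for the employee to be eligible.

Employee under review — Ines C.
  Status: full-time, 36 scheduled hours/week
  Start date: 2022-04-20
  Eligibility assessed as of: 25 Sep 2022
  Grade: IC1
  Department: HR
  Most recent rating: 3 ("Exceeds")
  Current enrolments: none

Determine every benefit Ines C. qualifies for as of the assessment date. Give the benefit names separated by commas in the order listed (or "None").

Flexible Spending Account

Service from 2022-04-20 to 25 Sep 2022: 158 days.
Pension Scheme — service 158 days ≥ 2 months (≈60 days) ✓; dept HR ✗ → not eligible.
Flexible Spending Account — status full-time ✓; service 158 days ≥ 45 days ✓ → eligible.
Tuition Reimbursement — service 158 days ≥ 60 days ✓; dept HR ✗ → not eligible.
Parking Benefit — status full-time ✗ (requires part-time) → not eligible.
Life Insurance — status full-time ✓; service 158 days < 1 year (≈365 days) ✗ → not eligible.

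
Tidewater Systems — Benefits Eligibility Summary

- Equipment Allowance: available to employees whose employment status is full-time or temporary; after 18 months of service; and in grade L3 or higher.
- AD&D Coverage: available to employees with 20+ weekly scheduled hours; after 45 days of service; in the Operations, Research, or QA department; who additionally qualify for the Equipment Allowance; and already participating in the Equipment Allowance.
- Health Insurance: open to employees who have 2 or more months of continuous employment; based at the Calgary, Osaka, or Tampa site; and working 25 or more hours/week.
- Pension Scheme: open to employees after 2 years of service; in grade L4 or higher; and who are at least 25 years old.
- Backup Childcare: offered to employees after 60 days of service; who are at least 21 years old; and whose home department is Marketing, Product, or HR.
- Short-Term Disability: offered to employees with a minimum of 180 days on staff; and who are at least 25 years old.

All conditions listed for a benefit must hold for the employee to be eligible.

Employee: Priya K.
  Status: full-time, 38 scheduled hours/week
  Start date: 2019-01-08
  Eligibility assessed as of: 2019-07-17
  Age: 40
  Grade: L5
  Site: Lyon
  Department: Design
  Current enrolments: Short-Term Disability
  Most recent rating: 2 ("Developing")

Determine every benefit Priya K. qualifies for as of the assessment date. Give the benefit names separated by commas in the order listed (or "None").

Service from 2019-01-08 to 2019-07-17: 190 days.
Equipment Allowance — status full-time ✓; service 190 days < 18 months (≈540 days) ✗ → not eligible.
AD&D Coverage — 38 hrs/wk ≥ 20 ✓; service 190 days ≥ 45 days ✓; dept Design ✗ → not eligible.
Health Insurance — service 190 days ≥ 2 months (≈60 days) ✓; site Lyon ✗ (not Calgary, Osaka, or Tampa) → not eligible.
Pension Scheme — service 190 days < 2 years (≈730 days) ✗ → not eligible.
Backup Childcare — service 190 days ≥ 60 days ✓; age 40 ≥ 21 ✓; dept Design ✗ → not eligible.
Short-Term Disability — service 190 days ≥ 180 days ✓; age 40 ≥ 25 ✓ → eligible.

Short-Term Disability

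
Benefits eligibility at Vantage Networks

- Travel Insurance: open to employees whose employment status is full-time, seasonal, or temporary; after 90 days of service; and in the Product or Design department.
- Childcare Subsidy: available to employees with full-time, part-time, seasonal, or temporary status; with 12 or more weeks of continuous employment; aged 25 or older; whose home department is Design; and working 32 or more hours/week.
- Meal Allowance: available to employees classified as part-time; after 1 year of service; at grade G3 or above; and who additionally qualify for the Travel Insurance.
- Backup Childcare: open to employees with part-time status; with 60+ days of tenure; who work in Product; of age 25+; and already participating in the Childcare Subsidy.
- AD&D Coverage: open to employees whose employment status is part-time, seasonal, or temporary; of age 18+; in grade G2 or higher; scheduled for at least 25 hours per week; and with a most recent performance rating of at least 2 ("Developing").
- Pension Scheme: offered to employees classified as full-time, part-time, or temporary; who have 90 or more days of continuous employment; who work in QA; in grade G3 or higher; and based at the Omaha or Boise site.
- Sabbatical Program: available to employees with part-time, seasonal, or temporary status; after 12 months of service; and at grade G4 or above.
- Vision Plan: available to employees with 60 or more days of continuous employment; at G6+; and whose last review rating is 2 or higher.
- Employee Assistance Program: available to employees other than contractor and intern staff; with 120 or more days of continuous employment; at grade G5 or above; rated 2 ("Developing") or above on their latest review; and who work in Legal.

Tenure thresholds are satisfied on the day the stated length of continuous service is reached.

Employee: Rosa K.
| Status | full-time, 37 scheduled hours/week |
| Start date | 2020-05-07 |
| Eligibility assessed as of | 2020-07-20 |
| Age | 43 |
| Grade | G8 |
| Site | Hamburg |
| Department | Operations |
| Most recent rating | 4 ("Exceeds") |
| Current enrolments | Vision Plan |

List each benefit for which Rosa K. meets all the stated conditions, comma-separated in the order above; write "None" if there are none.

Vision Plan

Service from 2020-05-07 to 2020-07-20: 74 days.
Travel Insurance — status full-time ✓; service 74 days < 90 days ✗ → not eligible.
Childcare Subsidy — status full-time ✓; service 74 days < 12 weeks (≈84 days) ✗ → not eligible.
Meal Allowance — status full-time ✗ (requires part-time) → not eligible.
Backup Childcare — status full-time ✗ (requires part-time) → not eligible.
AD&D Coverage — status full-time ✗ (requires part-time, seasonal, or temporary) → not eligible.
Pension Scheme — status full-time ✓; service 74 days < 90 days ✗ → not eligible.
Sabbatical Program — status full-time ✗ (requires part-time, seasonal, or temporary) → not eligible.
Vision Plan — service 74 days ≥ 60 days ✓; grade G8 ≥ G6 ✓; rating 4 ≥ 2 ✓ → eligible.
Employee Assistance Program — status full-time ✓ (not excluded); service 74 days < 120 days ✗ → not eligible.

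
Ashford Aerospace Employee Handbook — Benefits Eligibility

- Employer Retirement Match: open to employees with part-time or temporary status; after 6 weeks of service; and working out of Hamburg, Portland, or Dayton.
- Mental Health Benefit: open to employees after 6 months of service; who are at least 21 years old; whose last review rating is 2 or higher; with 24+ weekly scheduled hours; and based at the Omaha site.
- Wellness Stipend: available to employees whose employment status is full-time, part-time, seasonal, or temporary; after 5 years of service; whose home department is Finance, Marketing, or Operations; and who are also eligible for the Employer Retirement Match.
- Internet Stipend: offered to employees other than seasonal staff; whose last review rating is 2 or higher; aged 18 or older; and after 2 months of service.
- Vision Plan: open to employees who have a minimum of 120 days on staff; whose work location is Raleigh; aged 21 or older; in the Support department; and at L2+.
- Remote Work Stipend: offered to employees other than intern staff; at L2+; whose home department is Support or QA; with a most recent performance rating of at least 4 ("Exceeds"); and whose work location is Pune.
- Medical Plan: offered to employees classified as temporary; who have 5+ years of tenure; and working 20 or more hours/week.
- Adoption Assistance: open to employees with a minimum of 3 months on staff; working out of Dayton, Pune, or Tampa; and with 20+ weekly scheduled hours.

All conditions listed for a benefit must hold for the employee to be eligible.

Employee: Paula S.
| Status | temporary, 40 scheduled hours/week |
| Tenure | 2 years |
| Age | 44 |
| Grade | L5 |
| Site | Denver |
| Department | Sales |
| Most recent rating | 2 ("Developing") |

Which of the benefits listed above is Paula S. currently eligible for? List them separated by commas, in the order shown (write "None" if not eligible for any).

Internet Stipend

Employer Retirement Match — status temporary ✓; service 2 years ≥ 6 weeks (≈42 days) ✓; site Denver ✗ (not Hamburg, Portland, or Dayton) → not eligible.
Mental Health Benefit — service 2 years ≥ 6 months (≈180 days) ✓; age 44 ≥ 21 ✓; rating 2 ≥ 2 ✓; 40 hrs/wk ≥ 24 ✓; site Denver ✗ (not Omaha) → not eligible.
Wellness Stipend — status temporary ✓; service 2 years < 5 years ✗ → not eligible.
Internet Stipend — status temporary ✓ (not excluded); rating 2 ≥ 2 ✓; age 44 ≥ 18 ✓; service 2 years ≥ 2 months (≈60 days) ✓ → eligible.
Vision Plan — service 2 years ≥ 120 days ✓; site Denver ✗ (not Raleigh) → not eligible.
Remote Work Stipend — status temporary ✓ (not excluded); grade L5 ≥ L2 ✓; dept Sales ✗ → not eligible.
Medical Plan — status temporary ✓; service 2 years < 5 years ✗ → not eligible.
Adoption Assistance — service 2 years ≥ 3 months (≈90 days) ✓; site Denver ✗ (not Dayton, Pune, or Tampa) → not eligible.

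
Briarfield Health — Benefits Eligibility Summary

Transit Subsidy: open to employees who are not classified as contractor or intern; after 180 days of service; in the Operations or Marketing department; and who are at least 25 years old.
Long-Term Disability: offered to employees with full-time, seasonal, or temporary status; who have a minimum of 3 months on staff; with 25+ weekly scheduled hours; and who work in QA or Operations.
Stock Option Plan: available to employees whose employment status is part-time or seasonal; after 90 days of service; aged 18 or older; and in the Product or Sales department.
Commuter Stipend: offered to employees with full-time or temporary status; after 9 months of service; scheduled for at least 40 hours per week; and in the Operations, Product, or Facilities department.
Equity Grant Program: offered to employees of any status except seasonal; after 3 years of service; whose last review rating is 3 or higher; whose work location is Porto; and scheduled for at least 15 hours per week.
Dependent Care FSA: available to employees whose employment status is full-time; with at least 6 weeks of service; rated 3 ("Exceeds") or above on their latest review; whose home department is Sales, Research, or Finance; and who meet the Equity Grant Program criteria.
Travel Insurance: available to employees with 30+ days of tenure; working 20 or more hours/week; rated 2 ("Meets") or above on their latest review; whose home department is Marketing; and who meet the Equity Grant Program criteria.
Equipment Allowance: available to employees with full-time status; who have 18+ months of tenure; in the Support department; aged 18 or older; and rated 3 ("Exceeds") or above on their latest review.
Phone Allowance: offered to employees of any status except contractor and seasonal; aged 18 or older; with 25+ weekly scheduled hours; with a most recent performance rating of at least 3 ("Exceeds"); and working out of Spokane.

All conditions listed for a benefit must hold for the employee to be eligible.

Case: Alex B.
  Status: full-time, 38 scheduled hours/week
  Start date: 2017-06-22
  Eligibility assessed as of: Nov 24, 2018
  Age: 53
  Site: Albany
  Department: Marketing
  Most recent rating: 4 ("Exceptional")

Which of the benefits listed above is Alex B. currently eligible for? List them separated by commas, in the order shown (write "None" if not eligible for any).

Service from 2017-06-22 to Nov 24, 2018: 520 days.
Transit Subsidy — status full-time ✓ (not excluded); service 520 days ≥ 180 days ✓; dept Marketing ✓; age 53 ≥ 25 ✓ → eligible.
Long-Term Disability — status full-time ✓; service 520 days ≥ 3 months (≈90 days) ✓; 38 hrs/wk ≥ 25 ✓; dept Marketing ✗ → not eligible.
Stock Option Plan — status full-time ✗ (requires part-time or seasonal) → not eligible.
Commuter Stipend — status full-time ✓; service 520 days ≥ 9 months (≈270 days) ✓; 38 hrs/wk < 40 ✗ → not eligible.
Equity Grant Program — status full-time ✓ (not excluded); service 520 days < 3 years (≈1095 days) ✗ → not eligible.
Dependent Care FSA — status full-time ✓; service 520 days ≥ 6 weeks (≈42 days) ✓; rating 4 ≥ 3 ✓; dept Marketing ✗ → not eligible.
Travel Insurance — service 520 days ≥ 30 days ✓; 38 hrs/wk ≥ 20 ✓; rating 4 ≥ 2 ✓; dept Marketing ✓; not eligible for Equity Grant Program ✗ → not eligible.
Equipment Allowance — status full-time ✓; service 520 days < 18 months (≈540 days) ✗ → not eligible.
Phone Allowance — status full-time ✓ (not excluded); age 53 ≥ 18 ✓; 38 hrs/wk ≥ 25 ✓; rating 4 ≥ 3 ✓; site Albany ✗ (not Spokane) → not eligible.

Transit Subsidy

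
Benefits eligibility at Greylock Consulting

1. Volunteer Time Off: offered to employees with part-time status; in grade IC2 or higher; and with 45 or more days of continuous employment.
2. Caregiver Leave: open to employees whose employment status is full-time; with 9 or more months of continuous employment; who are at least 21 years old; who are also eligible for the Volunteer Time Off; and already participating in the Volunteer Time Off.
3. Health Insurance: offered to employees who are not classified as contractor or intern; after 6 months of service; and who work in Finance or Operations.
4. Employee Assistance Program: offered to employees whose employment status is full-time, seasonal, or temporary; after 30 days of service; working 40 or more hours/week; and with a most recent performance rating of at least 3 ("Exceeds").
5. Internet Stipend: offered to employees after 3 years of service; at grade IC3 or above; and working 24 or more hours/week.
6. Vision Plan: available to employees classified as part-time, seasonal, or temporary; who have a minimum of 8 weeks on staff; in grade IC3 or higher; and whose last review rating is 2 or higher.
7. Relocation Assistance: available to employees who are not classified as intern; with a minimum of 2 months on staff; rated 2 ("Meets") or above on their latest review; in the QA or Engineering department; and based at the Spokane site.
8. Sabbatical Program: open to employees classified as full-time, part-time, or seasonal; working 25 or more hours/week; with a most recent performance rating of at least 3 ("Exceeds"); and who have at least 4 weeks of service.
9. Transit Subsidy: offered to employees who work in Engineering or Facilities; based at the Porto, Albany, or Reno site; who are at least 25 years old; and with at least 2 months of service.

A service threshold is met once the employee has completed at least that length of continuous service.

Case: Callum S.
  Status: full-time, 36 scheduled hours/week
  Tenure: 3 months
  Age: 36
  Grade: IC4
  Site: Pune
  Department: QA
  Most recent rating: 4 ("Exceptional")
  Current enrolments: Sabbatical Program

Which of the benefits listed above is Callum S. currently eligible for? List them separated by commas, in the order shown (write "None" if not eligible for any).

Sabbatical Program

Volunteer Time Off — status full-time ✗ (requires part-time) → not eligible.
Caregiver Leave — status full-time ✓; service 3 months < 9 months ✗ → not eligible.
Health Insurance — status full-time ✓ (not excluded); service 3 months < 6 months ✗ → not eligible.
Employee Assistance Program — status full-time ✓; service 3 months ≥ 30 days ✓; 36 hrs/wk < 40 ✗ → not eligible.
Internet Stipend — service 3 months < 3 years (≈1095 days) ✗ → not eligible.
Vision Plan — status full-time ✗ (requires part-time, seasonal, or temporary) → not eligible.
Relocation Assistance — status full-time ✓ (not excluded); service 3 months ≥ 2 months ✓; rating 4 ≥ 2 ✓; dept QA ✓; site Pune ✗ (not Spokane) → not eligible.
Sabbatical Program — status full-time ✓; 36 hrs/wk ≥ 25 ✓; rating 4 ≥ 3 ✓; service 3 months ≥ 4 weeks (≈28 days) ✓ → eligible.
Transit Subsidy — dept QA ✗ → not eligible.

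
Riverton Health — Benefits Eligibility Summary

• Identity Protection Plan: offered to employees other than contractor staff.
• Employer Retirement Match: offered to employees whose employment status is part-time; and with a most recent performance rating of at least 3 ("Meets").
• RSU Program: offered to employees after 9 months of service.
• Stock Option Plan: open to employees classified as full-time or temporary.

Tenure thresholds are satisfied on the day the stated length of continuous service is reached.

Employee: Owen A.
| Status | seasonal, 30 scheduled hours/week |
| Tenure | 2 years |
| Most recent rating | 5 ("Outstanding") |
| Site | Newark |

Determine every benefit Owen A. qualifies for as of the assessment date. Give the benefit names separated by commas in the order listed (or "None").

Identity Protection Plan, RSU Program

Identity Protection Plan — status seasonal ✓ (not excluded) → eligible.
Employer Retirement Match — status seasonal ✗ (requires part-time) → not eligible.
RSU Program — service 2 years ≥ 9 months (≈270 days) ✓ → eligible.
Stock Option Plan — status seasonal ✗ (requires full-time or temporary) → not eligible.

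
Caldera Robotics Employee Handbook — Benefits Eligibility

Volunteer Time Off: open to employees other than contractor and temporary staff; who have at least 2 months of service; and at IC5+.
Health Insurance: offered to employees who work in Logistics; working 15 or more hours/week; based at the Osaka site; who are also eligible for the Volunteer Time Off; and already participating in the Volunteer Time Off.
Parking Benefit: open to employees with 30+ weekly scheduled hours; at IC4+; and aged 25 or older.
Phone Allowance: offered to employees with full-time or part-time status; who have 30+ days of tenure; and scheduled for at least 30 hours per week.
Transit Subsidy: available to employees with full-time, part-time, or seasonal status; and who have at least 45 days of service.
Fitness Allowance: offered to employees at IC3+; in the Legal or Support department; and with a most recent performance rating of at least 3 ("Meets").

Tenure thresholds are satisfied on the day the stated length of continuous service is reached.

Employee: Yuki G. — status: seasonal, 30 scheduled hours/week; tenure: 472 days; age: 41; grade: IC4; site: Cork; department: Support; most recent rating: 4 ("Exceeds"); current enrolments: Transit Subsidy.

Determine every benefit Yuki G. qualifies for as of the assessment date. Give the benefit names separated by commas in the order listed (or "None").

Parking Benefit, Transit Subsidy, Fitness Allowance

Volunteer Time Off — status seasonal ✓ (not excluded); service 472 days ≥ 2 months (≈60 days) ✓; grade IC4 < IC5 ✗ → not eligible.
Health Insurance — dept Support ✗ → not eligible.
Parking Benefit — 30 hrs/wk ≥ 30 ✓; grade IC4 ≥ IC4 ✓; age 41 ≥ 25 ✓ → eligible.
Phone Allowance — status seasonal ✗ (requires full-time or part-time) → not eligible.
Transit Subsidy — status seasonal ✓; service 472 days ≥ 45 days ✓ → eligible.
Fitness Allowance — grade IC4 ≥ IC3 ✓; dept Support ✓; rating 4 ≥ 3 ✓ → eligible.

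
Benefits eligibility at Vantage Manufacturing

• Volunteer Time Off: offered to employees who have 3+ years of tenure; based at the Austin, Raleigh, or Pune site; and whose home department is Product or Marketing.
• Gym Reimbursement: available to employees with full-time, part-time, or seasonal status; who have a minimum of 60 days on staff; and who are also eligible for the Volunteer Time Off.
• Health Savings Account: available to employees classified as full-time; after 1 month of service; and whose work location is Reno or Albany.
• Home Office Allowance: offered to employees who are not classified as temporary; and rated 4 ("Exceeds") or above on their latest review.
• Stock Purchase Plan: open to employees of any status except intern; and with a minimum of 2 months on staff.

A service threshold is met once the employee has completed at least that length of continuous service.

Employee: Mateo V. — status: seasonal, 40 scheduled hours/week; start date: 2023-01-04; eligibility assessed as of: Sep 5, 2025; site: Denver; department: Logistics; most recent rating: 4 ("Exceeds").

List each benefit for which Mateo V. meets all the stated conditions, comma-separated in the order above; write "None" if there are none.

Service from 2023-01-04 to Sep 5, 2025: 975 days.
Volunteer Time Off — service 975 days < 3 years (≈1095 days) ✗ → not eligible.
Gym Reimbursement — status seasonal ✓; service 975 days ≥ 60 days ✓; not eligible for Volunteer Time Off ✗ → not eligible.
Health Savings Account — status seasonal ✗ (requires full-time) → not eligible.
Home Office Allowance — status seasonal ✓ (not excluded); rating 4 ≥ 4 ✓ → eligible.
Stock Purchase Plan — status seasonal ✓ (not excluded); service 975 days ≥ 2 months (≈60 days) ✓ → eligible.

Home Office Allowance, Stock Purchase Plan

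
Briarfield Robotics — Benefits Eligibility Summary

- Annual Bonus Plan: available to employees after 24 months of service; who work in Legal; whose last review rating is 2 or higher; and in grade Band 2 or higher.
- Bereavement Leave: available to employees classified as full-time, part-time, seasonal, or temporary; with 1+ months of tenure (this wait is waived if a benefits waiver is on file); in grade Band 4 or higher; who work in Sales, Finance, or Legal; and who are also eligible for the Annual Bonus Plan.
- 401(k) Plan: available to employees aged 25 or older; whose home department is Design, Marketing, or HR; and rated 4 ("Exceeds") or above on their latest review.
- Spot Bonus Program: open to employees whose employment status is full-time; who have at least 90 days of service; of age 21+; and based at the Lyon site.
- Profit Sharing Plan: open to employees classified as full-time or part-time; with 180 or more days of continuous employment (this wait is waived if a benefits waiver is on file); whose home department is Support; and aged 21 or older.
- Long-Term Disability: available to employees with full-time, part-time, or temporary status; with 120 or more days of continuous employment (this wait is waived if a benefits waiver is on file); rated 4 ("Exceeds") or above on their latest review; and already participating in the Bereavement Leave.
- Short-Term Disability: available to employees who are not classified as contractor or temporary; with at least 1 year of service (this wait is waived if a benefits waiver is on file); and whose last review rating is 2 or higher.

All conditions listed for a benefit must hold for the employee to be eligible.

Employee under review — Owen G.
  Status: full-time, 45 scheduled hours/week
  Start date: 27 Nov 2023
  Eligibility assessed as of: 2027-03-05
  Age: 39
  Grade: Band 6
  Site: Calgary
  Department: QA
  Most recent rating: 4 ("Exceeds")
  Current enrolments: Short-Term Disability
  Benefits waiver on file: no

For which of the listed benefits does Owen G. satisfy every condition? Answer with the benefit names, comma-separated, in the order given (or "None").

Service from 27 Nov 2023 to 2027-03-05: 1194 days.
Annual Bonus Plan — service 1194 days ≥ 24 months (≈720 days) ✓; dept QA ✗ → not eligible.
Bereavement Leave — status full-time ✓; no waiver, service 1194 days ≥ 1 month (≈30 days) ✓; grade Band 6 ≥ Band 4 ✓; dept QA ✗ → not eligible.
401(k) Plan — age 39 ≥ 25 ✓; dept QA ✗ → not eligible.
Spot Bonus Program — status full-time ✓; service 1194 days ≥ 90 days ✓; age 39 ≥ 21 ✓; site Calgary ✗ (not Lyon) → not eligible.
Profit Sharing Plan — status full-time ✓; no waiver, service 1194 days ≥ 180 days ✓; dept QA ✗ → not eligible.
Long-Term Disability — status full-time ✓; no waiver, service 1194 days ≥ 120 days ✓; rating 4 ≥ 4 ✓; not enrolled in Bereavement Leave ✗ → not eligible.
Short-Term Disability — status full-time ✓ (not excluded); no waiver, service 1194 days ≥ 1 year (≈365 days) ✓; rating 4 ≥ 2 ✓ → eligible.

Short-Term Disability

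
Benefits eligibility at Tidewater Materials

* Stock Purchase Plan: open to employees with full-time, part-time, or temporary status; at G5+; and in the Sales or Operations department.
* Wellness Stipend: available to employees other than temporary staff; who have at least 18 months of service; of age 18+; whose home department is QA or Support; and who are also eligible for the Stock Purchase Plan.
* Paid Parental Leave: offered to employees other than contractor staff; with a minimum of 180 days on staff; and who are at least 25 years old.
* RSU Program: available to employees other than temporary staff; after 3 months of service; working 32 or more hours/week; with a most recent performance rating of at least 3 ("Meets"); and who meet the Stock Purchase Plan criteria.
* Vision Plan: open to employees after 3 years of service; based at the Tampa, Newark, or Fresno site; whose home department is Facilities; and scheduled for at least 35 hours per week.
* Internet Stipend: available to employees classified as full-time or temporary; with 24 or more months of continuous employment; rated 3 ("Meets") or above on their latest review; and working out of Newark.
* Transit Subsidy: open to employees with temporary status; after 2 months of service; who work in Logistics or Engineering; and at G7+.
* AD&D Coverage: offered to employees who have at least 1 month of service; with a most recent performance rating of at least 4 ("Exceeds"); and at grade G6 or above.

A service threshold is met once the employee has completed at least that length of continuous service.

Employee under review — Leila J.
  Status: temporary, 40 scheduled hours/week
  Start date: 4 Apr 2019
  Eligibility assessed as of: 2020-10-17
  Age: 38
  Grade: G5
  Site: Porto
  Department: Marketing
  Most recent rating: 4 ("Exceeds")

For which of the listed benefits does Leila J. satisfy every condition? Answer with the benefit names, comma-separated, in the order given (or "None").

Paid Parental Leave

Service from 4 Apr 2019 to 2020-10-17: 562 days.
Stock Purchase Plan — status temporary ✓; grade G5 ≥ G5 ✓; dept Marketing ✗ → not eligible.
Wellness Stipend — status temporary ✗ (excluded) → not eligible.
Paid Parental Leave — status temporary ✓ (not excluded); service 562 days ≥ 180 days ✓; age 38 ≥ 25 ✓ → eligible.
RSU Program — status temporary ✗ (excluded) → not eligible.
Vision Plan — service 562 days < 3 years (≈1095 days) ✗ → not eligible.
Internet Stipend — status temporary ✓; service 562 days < 24 months (≈720 days) ✗ → not eligible.
Transit Subsidy — status temporary ✓; service 562 days ≥ 2 months (≈60 days) ✓; dept Marketing ✗ → not eligible.
AD&D Coverage — service 562 days ≥ 1 month (≈30 days) ✓; rating 4 ≥ 4 ✓; grade G5 < G6 ✗ → not eligible.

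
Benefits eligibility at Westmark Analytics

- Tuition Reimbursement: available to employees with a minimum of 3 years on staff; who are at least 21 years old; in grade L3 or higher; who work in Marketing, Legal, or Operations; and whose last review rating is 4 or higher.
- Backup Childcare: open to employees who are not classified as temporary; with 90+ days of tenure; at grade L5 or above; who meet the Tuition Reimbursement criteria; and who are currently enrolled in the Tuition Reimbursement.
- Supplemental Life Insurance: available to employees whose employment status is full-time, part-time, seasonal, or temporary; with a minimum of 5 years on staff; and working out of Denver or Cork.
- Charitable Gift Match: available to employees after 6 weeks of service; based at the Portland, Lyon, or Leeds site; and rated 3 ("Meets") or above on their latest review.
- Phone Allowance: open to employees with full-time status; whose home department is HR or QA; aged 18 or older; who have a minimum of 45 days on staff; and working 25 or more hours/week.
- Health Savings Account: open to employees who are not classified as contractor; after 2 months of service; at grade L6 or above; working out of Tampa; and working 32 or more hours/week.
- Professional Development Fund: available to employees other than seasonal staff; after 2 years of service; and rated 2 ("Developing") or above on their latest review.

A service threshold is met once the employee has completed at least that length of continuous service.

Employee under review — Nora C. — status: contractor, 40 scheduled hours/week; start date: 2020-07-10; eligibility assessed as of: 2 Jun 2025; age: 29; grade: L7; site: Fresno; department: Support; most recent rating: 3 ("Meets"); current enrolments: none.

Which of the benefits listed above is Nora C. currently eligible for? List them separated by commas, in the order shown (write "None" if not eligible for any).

Professional Development Fund

Service from 2020-07-10 to 2 Jun 2025: 1788 days.
Tuition Reimbursement — service 1788 days ≥ 3 years (≈1095 days) ✓; age 29 ≥ 21 ✓; grade L7 ≥ L3 ✓; dept Support ✗ → not eligible.
Backup Childcare — status contractor ✓ (not excluded); service 1788 days ≥ 90 days ✓; grade L7 ≥ L5 ✓; not eligible for Tuition Reimbursement ✗ → not eligible.
Supplemental Life Insurance — status contractor ✗ (requires full-time, part-time, seasonal, or temporary) → not eligible.
Charitable Gift Match — service 1788 days ≥ 6 weeks (≈42 days) ✓; site Fresno ✗ (not Portland, Lyon, or Leeds) → not eligible.
Phone Allowance — status contractor ✗ (requires full-time) → not eligible.
Health Savings Account — status contractor ✗ (excluded) → not eligible.
Professional Development Fund — status contractor ✓ (not excluded); service 1788 days ≥ 2 years (≈730 days) ✓; rating 3 ≥ 2 ✓ → eligible.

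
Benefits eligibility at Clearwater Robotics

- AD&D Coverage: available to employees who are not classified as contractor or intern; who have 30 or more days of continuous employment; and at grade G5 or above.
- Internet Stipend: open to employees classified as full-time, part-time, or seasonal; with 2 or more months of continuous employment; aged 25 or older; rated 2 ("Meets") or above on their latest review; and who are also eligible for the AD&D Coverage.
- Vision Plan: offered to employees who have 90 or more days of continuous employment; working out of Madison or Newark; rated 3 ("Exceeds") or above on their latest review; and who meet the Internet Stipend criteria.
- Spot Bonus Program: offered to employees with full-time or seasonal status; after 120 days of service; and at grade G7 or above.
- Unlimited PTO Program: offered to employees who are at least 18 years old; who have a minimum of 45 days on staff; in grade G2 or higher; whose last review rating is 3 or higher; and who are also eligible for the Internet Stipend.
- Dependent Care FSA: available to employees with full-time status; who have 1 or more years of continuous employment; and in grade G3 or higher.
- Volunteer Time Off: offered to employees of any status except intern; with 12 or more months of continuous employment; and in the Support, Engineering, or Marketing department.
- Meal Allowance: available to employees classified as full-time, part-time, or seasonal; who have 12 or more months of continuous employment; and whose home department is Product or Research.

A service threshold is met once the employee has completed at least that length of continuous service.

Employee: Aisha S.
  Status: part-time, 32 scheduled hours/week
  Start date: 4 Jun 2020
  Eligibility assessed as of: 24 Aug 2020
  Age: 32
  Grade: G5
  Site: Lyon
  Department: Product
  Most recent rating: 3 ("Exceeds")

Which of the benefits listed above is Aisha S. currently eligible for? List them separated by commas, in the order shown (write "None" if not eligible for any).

Service from 4 Jun 2020 to 24 Aug 2020: 81 days.
AD&D Coverage — status part-time ✓ (not excluded); service 81 days ≥ 30 days ✓; grade G5 ≥ G5 ✓ → eligible.
Internet Stipend — status part-time ✓; service 81 days ≥ 2 months (≈60 days) ✓; age 32 ≥ 25 ✓; rating 3 ≥ 2 ✓; eligible for AD&D Coverage ✓ → eligible.
Vision Plan — service 81 days < 90 days ✗ → not eligible.
Spot Bonus Program — status part-time ✗ (requires full-time or seasonal) → not eligible.
Unlimited PTO Program — age 32 ≥ 18 ✓; service 81 days ≥ 45 days ✓; grade G5 ≥ G2 ✓; rating 3 ≥ 3 ✓; eligible for Internet Stipend ✓ → eligible.
Dependent Care FSA — status part-time ✗ (requires full-time) → not eligible.
Volunteer Time Off — status part-time ✓ (not excluded); service 81 days < 12 months (≈360 days) ✗ → not eligible.
Meal Allowance — status part-time ✓; service 81 days < 12 months (≈360 days) ✗ → not eligible.

AD&D Coverage, Internet Stipend, Unlimited PTO Program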